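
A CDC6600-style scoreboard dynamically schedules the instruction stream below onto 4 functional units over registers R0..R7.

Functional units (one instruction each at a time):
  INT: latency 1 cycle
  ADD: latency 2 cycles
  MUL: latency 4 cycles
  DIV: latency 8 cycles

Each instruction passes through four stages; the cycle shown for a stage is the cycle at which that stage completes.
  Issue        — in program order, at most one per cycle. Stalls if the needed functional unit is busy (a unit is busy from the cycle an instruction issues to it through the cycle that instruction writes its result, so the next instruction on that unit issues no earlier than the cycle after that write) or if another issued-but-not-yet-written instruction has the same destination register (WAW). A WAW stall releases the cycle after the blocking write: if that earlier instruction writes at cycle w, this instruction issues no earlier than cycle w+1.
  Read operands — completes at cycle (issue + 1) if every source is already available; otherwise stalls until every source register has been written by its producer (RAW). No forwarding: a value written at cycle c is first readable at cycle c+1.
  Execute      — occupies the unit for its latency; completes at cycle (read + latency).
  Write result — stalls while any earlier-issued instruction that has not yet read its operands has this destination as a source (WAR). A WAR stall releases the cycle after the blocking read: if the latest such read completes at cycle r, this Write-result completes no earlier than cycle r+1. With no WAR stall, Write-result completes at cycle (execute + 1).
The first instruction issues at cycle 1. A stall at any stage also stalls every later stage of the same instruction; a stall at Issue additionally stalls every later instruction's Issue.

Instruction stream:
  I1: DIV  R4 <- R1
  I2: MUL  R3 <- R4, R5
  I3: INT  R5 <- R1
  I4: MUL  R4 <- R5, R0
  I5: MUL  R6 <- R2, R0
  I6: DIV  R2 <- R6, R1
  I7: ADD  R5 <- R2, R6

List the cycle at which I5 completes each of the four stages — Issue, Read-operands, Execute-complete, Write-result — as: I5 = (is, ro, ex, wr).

I5 = (25, 26, 30, 31)

[I1] 1/2/10/11
[I2] 2/12/16/17  (RAW R4: wait I1 write@11)
[I3] 3/4/5/13  (WAR R5: wait I2 read@12)
[I4] 18/19/23/24  (struct: MUL busy until I2 writes@17)
[I5] 25/26/30/31  (struct: MUL busy until I4 writes@24)
[I6] 26/32/40/41  (RAW R6: wait I5 write@31)
[I7] 27/42/44/45  (RAW R2: wait I6 write@41)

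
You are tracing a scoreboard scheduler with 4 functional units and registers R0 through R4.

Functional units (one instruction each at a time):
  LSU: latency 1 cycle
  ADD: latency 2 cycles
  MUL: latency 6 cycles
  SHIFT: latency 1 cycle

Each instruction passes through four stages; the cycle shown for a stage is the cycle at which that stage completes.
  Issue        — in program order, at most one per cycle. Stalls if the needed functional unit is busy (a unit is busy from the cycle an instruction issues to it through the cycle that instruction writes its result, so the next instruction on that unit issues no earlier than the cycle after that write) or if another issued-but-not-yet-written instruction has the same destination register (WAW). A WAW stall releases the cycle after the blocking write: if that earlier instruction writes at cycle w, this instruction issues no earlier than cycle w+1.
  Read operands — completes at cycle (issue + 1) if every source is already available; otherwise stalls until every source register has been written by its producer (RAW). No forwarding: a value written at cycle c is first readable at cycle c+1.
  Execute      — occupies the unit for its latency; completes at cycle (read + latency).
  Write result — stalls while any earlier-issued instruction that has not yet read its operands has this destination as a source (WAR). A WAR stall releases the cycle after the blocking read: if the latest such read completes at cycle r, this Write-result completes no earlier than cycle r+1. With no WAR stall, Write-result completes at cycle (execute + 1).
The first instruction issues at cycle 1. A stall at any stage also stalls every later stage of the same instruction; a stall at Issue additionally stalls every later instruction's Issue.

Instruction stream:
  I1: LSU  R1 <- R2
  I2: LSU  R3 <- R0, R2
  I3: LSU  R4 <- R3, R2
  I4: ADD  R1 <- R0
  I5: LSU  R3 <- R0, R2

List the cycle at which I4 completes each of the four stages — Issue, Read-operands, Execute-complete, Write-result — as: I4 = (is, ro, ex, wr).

[1] I1 issues→LSU
[2] I1 reads
[3] I1 exec-done
[4] I1 writes R1
[5] I2 issues→LSU
[6] I2 reads
[7] I2 exec-done
[8] I2 writes R3
[9] I3 issues→LSU
[10] I3 reads; I4 issues→ADD
[11] I3 exec-done; I4 reads
[12] I3 writes R4
[13] I4 exec-done; I5 issues→LSU
[14] I4 writes R1; I5 reads
[15] I5 exec-done
[16] I5 writes R3

I4 = (10, 11, 13, 14)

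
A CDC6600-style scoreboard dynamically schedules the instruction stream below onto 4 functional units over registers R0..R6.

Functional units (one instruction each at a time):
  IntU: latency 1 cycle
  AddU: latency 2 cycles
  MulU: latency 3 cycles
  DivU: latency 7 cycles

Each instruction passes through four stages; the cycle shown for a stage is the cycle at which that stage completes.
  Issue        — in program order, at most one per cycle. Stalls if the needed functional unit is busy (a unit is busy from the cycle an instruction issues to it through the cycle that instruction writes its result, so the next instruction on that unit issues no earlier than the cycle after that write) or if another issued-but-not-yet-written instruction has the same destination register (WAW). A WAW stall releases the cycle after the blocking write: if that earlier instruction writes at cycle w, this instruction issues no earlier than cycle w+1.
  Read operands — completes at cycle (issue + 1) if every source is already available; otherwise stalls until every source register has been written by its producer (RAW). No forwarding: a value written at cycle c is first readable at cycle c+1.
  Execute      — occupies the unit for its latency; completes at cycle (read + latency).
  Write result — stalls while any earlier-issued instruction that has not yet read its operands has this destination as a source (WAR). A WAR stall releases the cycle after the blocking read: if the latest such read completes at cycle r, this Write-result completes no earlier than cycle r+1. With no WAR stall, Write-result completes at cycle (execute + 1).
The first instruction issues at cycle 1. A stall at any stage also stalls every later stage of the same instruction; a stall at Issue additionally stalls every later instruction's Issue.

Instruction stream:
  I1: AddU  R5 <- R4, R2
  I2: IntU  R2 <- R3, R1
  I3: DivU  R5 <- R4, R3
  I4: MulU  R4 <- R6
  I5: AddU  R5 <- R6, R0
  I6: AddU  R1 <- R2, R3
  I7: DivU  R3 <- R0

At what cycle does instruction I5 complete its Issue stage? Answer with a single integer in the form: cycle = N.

1) issue 1, read 2, done 4, write 5
2) issue 2, read 3, done 4, write 5
3) issue 6, read 7, done 14, write 15  <WAW R5: wait I1 write@5>
4) issue 7, read 8, done 11, write 12
5) issue 16, read 17, done 19, write 20  <WAW R5: wait I3 write@15>
6) issue 21, read 22, done 24, write 25  <struct: AddU busy until I5 writes@20>
7) issue 22, read 23, done 30, write 31

cycle = 16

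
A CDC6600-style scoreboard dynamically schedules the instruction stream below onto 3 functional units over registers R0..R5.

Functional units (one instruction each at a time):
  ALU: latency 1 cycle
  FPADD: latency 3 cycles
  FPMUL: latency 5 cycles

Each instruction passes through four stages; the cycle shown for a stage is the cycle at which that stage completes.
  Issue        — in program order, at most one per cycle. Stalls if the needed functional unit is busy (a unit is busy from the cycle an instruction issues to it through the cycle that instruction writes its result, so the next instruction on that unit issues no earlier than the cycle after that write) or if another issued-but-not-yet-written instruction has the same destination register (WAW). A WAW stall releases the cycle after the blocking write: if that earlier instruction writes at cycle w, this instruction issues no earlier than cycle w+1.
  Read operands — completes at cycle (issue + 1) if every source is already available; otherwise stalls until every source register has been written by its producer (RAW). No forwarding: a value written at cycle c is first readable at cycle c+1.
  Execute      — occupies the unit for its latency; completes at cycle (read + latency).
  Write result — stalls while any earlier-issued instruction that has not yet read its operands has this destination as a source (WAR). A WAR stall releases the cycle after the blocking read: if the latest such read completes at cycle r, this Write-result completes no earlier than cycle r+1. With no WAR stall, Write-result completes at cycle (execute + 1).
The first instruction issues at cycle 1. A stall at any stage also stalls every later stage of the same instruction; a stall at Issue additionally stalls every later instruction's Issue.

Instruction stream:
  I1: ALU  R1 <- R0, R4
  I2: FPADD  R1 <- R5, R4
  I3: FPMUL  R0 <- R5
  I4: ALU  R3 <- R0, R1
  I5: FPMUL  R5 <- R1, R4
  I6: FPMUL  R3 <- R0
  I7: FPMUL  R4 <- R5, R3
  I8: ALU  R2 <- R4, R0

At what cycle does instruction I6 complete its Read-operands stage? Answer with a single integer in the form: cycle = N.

I1 -> (1, 2, 3, 4)
I2 -> (5, 6, 9, 10)  // WAW R1: wait I1 write@4
I3 -> (6, 7, 12, 13)
I4 -> (7, 14, 15, 16)  // RAW R0: wait I3 write@13
I5 -> (14, 15, 20, 21)  // struct: FPMUL busy until I3 writes@13
I6 -> (22, 23, 28, 29)  // struct: FPMUL busy until I5 writes@21
I7 -> (30, 31, 36, 37)  // struct: FPMUL busy until I6 writes@29
I8 -> (31, 38, 39, 40)  // RAW R4: wait I7 write@37

cycle = 23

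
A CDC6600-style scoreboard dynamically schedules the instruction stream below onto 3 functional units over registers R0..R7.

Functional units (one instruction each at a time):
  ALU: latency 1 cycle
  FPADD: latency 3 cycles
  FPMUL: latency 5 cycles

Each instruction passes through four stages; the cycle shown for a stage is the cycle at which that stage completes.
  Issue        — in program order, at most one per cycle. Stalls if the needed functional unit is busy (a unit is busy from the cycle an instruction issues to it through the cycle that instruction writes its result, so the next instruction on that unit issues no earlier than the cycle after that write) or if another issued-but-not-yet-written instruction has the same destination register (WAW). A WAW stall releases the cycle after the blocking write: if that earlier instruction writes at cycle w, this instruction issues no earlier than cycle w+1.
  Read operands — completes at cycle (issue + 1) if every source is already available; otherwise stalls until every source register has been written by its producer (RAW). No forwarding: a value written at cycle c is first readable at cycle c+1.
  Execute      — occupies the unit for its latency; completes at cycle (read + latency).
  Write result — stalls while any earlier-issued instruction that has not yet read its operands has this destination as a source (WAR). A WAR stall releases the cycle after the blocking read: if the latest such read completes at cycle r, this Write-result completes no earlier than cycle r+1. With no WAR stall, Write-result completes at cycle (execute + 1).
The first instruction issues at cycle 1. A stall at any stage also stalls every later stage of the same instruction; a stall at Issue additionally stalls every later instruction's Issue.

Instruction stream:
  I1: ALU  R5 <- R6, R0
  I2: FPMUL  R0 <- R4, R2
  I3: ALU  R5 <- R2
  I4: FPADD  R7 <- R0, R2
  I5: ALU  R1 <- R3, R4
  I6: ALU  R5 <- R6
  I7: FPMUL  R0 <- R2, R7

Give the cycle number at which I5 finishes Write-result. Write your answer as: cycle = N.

cycle = 12

  I1 | 1 | 2 | 3 | 4
  I2 | 2 | 3 | 8 | 9
  I3 | 5 | 6 | 7 | 8   struct: ALU busy until I1 writes@4
  I4 | 6 | 10 | 13 | 14   RAW R0: wait I2 write@9
  I5 | 9 | 10 | 11 | 12   struct: ALU busy until I3 writes@8
  I6 | 13 | 14 | 15 | 16   struct: ALU busy until I5 writes@12
  I7 | 14 | 15 | 20 | 21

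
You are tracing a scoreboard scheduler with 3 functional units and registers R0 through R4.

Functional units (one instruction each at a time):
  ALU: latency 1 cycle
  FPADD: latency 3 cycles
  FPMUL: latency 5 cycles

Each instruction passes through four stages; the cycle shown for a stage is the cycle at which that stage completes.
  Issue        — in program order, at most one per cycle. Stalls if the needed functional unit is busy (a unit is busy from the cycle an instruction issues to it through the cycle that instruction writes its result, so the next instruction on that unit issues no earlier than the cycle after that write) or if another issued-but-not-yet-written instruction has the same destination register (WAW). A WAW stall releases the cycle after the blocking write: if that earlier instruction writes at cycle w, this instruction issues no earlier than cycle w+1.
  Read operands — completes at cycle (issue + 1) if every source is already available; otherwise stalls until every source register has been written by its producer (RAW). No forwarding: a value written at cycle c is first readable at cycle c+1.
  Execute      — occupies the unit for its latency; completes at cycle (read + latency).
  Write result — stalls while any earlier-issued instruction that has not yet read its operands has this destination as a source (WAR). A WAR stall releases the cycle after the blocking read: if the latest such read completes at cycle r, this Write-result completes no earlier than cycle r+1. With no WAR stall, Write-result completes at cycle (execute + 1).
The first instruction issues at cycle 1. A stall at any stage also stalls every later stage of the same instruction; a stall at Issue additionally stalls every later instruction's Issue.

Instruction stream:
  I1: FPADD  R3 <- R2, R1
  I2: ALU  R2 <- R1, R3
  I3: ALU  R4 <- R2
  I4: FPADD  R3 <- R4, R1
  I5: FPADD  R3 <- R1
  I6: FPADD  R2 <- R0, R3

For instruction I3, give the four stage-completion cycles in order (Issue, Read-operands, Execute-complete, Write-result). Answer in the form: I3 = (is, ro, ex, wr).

I1  is:1  ro:2  ex:5  wr:6
I2  is:2  ro:7  ex:8  wr:9  — RAW R3: wait I1 write@6
I3  is:10  ro:11  ex:12  wr:13  — struct: ALU busy until I2 writes@9
I4  is:11  ro:14  ex:17  wr:18  — RAW R4: wait I3 write@13
I5  is:19  ro:20  ex:23  wr:24  — struct: FPADD busy until I4 writes@18
I6  is:25  ro:26  ex:29  wr:30  — struct: FPADD busy until I5 writes@24

I3 = (10, 11, 12, 13)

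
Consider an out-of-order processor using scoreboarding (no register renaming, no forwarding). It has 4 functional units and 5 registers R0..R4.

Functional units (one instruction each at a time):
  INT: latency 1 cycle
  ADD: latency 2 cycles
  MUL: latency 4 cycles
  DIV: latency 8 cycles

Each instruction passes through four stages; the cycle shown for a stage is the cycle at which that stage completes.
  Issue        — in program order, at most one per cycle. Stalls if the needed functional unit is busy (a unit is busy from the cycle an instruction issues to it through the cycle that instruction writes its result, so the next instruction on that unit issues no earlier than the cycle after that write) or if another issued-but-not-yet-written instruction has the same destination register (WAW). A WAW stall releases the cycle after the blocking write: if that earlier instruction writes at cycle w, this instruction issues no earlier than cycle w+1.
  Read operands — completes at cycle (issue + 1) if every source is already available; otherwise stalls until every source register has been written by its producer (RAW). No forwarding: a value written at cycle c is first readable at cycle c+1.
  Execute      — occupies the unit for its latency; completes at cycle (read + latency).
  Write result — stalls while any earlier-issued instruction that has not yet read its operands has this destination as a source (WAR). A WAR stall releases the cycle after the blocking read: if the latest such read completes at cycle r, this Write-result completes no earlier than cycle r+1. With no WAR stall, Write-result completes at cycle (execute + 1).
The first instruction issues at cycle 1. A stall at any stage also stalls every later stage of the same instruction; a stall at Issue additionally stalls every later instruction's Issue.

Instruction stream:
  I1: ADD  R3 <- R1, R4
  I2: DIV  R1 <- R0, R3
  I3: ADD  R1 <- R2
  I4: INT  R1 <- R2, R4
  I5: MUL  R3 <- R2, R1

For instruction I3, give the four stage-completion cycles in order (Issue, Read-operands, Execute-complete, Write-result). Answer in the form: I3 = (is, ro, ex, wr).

I3 = (16, 17, 19, 20)

1) issue 1, read 2, done 4, write 5
2) issue 2, read 6, done 14, write 15  <RAW R3: wait I1 write@5>
3) issue 16, read 17, done 19, write 20  <WAW R1: wait I2 write@15>
4) issue 21, read 22, done 23, write 24  <WAW R1: wait I3 write@20>
5) issue 22, read 25, done 29, write 30  <RAW R1: wait I4 write@24>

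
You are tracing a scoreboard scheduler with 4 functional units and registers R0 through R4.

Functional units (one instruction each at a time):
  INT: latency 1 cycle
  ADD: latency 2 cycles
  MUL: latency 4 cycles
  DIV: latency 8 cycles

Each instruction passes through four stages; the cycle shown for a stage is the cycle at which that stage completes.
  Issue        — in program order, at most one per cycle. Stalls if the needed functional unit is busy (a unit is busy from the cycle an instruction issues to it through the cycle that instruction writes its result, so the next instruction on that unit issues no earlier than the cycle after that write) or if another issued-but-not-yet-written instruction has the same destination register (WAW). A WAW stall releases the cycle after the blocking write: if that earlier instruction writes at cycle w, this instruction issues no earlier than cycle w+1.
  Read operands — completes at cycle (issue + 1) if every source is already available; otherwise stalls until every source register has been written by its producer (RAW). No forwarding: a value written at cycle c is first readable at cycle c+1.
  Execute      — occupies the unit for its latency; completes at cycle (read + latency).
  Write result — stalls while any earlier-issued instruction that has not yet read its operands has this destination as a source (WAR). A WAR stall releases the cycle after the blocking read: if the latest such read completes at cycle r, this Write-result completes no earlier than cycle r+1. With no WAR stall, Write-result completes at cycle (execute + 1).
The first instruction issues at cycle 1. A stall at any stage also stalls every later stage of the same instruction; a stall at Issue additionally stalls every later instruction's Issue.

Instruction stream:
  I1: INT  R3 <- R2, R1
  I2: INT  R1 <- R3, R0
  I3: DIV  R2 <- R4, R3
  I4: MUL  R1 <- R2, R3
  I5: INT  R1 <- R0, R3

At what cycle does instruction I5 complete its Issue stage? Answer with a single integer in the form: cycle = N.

cycle = 23

I1: IS=1 RO=2 EX=3 WR=4
I2: IS=5 RO=6 EX=7 WR=8  [struct: INT busy until I1 writes@4]
I3: IS=6 RO=7 EX=15 WR=16
I4: IS=9 RO=17 EX=21 WR=22  [WAW R1: wait I2 write@8; RAW R2: wait I3 write@16]
I5: IS=23 RO=24 EX=25 WR=26  [WAW R1: wait I4 write@22]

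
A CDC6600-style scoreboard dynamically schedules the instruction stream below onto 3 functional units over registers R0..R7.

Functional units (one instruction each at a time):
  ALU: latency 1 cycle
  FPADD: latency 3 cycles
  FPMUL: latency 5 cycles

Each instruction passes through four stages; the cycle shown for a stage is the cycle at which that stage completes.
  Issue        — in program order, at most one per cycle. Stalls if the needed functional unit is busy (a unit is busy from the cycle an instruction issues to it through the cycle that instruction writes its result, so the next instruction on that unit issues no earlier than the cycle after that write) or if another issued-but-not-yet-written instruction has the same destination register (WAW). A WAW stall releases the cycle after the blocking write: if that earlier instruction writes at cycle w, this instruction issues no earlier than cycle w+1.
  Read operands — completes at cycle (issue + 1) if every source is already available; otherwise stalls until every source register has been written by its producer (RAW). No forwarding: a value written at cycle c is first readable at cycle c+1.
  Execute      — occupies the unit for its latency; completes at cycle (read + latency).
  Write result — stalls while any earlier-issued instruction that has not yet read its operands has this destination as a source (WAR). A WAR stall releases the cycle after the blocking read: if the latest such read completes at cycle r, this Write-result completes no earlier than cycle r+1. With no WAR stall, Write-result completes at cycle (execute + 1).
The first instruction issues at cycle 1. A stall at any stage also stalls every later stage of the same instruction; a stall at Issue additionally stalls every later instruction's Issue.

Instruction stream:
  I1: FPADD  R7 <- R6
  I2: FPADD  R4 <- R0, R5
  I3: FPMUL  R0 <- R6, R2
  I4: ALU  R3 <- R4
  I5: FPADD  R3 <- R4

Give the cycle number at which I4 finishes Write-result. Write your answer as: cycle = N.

cycle = 15

[1] I1 dispatched to FPADD
[2] I1 operands ready
[5] I1 complete
[6] R7←I1
[7] I2 dispatched to FPADD
[8] I2 operands ready | I3 dispatched to FPMUL
[9] I3 operands ready | I4 dispatched to ALU
[11] I2 complete
[12] R4←I2
[13] I4 operands ready
[14] I3 complete | I4 complete
[15] R0←I3 | R3←I4
[16] I5 dispatched to FPADD
[17] I5 operands ready
[20] I5 complete
[21] R3←I5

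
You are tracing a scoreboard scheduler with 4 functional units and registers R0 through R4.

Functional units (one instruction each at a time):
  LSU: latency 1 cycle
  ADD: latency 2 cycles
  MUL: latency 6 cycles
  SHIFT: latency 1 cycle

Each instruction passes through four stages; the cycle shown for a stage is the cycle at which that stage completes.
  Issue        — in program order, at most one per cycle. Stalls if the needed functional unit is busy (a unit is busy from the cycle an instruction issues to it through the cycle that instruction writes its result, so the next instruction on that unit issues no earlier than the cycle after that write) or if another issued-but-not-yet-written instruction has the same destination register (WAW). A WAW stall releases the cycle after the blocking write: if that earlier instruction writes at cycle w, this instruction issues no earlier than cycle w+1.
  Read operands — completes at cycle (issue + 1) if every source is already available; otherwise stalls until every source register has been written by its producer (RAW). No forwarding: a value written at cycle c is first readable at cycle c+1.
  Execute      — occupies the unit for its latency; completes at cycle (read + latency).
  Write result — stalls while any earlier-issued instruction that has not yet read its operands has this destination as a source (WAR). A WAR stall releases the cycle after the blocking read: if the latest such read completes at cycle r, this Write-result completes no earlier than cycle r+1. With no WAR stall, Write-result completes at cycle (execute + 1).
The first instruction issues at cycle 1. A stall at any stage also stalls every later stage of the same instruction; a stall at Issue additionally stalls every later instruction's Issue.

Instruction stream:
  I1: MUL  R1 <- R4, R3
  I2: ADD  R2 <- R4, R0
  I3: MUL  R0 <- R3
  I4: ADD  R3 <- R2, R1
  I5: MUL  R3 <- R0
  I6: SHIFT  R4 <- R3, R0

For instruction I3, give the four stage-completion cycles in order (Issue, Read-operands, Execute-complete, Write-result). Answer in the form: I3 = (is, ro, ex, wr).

I3 = (10, 11, 17, 18)

I1: IS=1 RO=2 EX=8 WR=9
I2: IS=2 RO=3 EX=5 WR=6
I3: IS=10 RO=11 EX=17 WR=18  [struct: MUL busy until I1 writes@9]
I4: IS=11 RO=12 EX=14 WR=15
I5: IS=19 RO=20 EX=26 WR=27  [struct: MUL busy until I3 writes@18]
I6: IS=20 RO=28 EX=29 WR=30  [RAW R3: wait I5 write@27]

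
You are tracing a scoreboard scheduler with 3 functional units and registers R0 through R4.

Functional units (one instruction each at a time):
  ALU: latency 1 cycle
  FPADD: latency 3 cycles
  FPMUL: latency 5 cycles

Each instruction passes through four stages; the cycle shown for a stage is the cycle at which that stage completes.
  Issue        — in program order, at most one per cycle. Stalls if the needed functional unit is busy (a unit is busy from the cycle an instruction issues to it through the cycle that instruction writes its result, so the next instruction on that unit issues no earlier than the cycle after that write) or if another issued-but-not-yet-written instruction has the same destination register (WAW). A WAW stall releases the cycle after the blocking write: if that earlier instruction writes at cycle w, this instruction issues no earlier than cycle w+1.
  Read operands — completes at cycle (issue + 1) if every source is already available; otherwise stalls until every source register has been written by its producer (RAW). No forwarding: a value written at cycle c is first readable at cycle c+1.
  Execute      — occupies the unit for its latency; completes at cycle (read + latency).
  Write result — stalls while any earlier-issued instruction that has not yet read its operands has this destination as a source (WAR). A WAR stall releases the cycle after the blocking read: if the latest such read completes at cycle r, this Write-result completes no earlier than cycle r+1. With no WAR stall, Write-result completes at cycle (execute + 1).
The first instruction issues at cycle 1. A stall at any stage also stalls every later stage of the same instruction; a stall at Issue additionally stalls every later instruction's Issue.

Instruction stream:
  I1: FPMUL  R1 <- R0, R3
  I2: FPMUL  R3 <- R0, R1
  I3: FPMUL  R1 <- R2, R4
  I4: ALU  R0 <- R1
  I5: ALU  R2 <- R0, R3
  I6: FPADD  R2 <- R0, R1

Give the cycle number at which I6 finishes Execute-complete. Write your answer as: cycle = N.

cycle 1: issue I1 (FPMUL)
cycle 2: I1 read-ops
cycle 7: I1 finished on FPMUL
cycle 8: I1→R1
cycle 9: issue I2 (FPMUL)
cycle 10: I2 read-ops
cycle 15: I2 finished on FPMUL
cycle 16: I2→R3
cycle 17: issue I3 (FPMUL)
cycle 18: I3 read-ops, issue I4 (ALU)
cycle 23: I3 finished on FPMUL
cycle 24: I3→R1
cycle 25: I4 read-ops
cycle 26: I4 finished on ALU
cycle 27: I4→R0
cycle 28: issue I5 (ALU)
cycle 29: I5 read-ops
cycle 30: I5 finished on ALU
cycle 31: I5→R2
cycle 32: issue I6 (FPADD)
cycle 33: I6 read-ops
cycle 36: I6 finished on FPADD
cycle 37: I6→R2

cycle = 36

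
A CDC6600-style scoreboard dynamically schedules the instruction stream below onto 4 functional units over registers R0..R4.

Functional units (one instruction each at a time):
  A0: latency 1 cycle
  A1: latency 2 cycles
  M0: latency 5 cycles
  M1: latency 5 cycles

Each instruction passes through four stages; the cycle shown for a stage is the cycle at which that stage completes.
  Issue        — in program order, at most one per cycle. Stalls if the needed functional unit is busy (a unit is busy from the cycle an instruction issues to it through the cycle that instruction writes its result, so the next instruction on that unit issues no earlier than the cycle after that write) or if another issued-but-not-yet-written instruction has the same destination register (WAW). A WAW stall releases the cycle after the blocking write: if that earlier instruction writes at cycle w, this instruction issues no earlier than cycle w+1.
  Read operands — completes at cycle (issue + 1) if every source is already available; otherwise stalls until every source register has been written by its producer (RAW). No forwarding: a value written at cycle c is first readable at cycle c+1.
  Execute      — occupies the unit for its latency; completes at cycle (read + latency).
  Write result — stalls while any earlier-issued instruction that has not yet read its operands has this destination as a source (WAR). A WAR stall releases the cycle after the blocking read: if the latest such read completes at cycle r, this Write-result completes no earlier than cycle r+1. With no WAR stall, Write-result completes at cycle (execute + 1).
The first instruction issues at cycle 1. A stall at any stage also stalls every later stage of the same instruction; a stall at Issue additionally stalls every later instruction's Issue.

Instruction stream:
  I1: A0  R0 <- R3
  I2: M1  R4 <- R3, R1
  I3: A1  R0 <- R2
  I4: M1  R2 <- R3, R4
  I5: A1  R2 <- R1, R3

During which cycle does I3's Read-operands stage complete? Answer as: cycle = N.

I1 -> (1, 2, 3, 4)
I2 -> (2, 3, 8, 9)
I3 -> (5, 6, 8, 9)  // WAW R0: wait I1 write@4
I4 -> (10, 11, 16, 17)  // struct: M1 busy until I2 writes@9
I5 -> (18, 19, 21, 22)  // WAW R2: wait I4 write@17

cycle = 6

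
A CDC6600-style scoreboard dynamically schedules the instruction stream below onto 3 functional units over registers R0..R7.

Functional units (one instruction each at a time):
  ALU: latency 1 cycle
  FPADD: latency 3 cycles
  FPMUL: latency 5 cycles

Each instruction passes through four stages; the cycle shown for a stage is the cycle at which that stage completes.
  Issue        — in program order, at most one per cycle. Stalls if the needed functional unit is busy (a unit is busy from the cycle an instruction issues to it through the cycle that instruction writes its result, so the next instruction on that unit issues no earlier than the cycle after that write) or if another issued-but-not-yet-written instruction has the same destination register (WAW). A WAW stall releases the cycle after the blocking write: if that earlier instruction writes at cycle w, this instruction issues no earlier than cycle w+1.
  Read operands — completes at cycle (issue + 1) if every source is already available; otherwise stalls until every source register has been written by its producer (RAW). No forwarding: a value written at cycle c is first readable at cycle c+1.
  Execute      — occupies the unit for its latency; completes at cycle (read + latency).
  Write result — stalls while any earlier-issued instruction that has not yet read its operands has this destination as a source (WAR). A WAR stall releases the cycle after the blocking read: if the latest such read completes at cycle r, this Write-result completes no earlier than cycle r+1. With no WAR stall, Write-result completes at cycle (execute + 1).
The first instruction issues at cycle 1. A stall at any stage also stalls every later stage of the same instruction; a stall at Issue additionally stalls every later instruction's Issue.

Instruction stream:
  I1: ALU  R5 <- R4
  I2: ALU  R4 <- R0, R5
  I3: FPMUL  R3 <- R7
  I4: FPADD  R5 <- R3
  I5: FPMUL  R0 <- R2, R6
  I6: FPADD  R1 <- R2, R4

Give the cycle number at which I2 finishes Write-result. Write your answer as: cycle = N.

t=1  I1 dispatched to ALU
t=2  I1 operands ready
t=3  I1 complete
t=4  R5←I1
t=5  I2 dispatched to ALU
t=6  I2 operands ready | I3 dispatched to FPMUL
t=7  I2 complete | I3 operands ready | I4 dispatched to FPADD
t=8  R4←I2
t=12  I3 complete
t=13  R3←I3
t=14  I4 operands ready | I5 dispatched to FPMUL
t=15  I5 operands ready
t=17  I4 complete
t=18  R5←I4
t=19  I6 dispatched to FPADD
t=20  I5 complete | I6 operands ready
t=21  R0←I5
t=23  I6 complete
t=24  R1←I6

cycle = 8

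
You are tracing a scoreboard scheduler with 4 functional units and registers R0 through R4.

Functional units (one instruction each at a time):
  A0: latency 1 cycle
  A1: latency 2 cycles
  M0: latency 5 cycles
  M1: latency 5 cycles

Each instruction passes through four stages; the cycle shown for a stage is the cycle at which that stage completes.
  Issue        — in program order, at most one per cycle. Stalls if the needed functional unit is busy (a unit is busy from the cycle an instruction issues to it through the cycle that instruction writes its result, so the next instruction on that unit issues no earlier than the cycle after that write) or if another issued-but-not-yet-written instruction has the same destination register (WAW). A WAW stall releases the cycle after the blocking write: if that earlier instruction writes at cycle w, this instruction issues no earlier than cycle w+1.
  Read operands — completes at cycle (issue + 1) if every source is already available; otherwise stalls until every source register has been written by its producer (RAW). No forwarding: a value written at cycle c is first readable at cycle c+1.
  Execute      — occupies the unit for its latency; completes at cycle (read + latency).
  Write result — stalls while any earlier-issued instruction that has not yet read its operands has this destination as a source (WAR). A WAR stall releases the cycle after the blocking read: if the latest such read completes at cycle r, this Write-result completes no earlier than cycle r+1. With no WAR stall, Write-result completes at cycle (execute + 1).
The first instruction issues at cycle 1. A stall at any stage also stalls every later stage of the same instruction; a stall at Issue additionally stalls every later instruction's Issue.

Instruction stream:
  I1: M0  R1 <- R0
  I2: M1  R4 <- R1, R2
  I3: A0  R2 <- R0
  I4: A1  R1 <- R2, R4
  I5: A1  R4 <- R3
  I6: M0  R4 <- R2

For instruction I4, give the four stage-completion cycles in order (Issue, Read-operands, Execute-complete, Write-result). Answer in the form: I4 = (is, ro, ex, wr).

I4 = (9, 16, 18, 19)

[1] I1 issues→M0
[2] I1 reads · I2 issues→M1
[3] I3 issues→A0
[4] I3 reads
[5] I3 exec-done
[7] I1 exec-done
[8] I1 writes R1
[9] I2 reads · I4 issues→A1
[10] I3 writes R2
[14] I2 exec-done
[15] I2 writes R4
[16] I4 reads
[18] I4 exec-done
[19] I4 writes R1
[20] I5 issues→A1
[21] I5 reads
[23] I5 exec-done
[24] I5 writes R4
[25] I6 issues→M0
[26] I6 reads
[31] I6 exec-done
[32] I6 writes R4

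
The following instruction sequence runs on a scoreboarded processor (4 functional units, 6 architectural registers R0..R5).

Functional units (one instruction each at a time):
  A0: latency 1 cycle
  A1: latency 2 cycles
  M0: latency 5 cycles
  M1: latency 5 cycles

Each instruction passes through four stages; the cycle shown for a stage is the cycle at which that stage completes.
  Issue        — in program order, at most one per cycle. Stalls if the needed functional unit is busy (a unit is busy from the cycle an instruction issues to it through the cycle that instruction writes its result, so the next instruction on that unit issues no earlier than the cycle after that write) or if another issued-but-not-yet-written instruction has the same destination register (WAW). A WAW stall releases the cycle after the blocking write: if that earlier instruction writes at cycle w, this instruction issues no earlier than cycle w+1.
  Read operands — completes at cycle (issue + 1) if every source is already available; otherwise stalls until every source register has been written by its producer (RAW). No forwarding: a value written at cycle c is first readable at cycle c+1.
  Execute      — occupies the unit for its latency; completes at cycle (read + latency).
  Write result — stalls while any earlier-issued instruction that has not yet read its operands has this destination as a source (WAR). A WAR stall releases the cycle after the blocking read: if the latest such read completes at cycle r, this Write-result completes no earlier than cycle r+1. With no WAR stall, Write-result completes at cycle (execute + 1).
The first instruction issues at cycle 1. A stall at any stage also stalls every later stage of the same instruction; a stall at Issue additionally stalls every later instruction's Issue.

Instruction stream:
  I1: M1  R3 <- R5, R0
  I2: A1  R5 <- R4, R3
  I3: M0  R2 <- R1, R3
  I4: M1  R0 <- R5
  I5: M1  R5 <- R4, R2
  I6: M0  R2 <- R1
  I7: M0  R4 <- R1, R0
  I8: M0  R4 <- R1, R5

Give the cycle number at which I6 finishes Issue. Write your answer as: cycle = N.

cycle = 21

  I1 | 1 | 2 | 7 | 8
  I2 | 2 | 9 | 11 | 12   RAW R3: wait I1 write@8
  I3 | 3 | 9 | 14 | 15   RAW R3: wait I1 write@8
  I4 | 9 | 13 | 18 | 19   struct: M1 busy until I1 writes@8 · RAW R5: wait I2 write@12
  I5 | 20 | 21 | 26 | 27   struct: M1 busy until I4 writes@19
  I6 | 21 | 22 | 27 | 28
  I7 | 29 | 30 | 35 | 36   struct: M0 busy until I6 writes@28
  I8 | 37 | 38 | 43 | 44   struct: M0 busy until I7 writes@36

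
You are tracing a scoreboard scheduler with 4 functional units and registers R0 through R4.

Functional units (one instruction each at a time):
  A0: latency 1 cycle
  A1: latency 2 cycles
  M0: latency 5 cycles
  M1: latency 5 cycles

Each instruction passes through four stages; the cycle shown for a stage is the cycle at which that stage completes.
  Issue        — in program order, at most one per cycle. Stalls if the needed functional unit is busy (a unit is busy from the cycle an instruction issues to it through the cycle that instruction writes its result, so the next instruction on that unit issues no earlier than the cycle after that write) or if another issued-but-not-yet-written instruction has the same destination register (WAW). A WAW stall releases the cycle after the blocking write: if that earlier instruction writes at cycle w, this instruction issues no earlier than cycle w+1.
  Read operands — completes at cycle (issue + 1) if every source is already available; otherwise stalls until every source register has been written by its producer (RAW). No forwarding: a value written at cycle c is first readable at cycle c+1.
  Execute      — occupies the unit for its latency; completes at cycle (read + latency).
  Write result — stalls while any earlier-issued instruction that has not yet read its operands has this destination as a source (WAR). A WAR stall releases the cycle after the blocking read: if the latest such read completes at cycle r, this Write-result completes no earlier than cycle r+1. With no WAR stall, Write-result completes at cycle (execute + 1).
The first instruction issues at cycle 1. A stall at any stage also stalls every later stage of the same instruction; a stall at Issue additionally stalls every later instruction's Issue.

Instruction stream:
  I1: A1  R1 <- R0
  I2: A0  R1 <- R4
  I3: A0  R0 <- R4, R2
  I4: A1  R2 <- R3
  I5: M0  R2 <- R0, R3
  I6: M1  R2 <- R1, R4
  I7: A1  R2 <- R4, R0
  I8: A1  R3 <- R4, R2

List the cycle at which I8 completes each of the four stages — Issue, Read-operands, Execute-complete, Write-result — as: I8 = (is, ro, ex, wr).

I8 = (37, 38, 40, 41)

  I1 | 1 | 2 | 4 | 5
  I2 | 6 | 7 | 8 | 9   WAW R1: wait I1 write@5
  I3 | 10 | 11 | 12 | 13   struct: A0 busy until I2 writes@9
  I4 | 11 | 12 | 14 | 15
  I5 | 16 | 17 | 22 | 23   WAW R2: wait I4 write@15
  I6 | 24 | 25 | 30 | 31   WAW R2: wait I5 write@23
  I7 | 32 | 33 | 35 | 36   WAW R2: wait I6 write@31
  I8 | 37 | 38 | 40 | 41   struct: A1 busy until I7 writes@36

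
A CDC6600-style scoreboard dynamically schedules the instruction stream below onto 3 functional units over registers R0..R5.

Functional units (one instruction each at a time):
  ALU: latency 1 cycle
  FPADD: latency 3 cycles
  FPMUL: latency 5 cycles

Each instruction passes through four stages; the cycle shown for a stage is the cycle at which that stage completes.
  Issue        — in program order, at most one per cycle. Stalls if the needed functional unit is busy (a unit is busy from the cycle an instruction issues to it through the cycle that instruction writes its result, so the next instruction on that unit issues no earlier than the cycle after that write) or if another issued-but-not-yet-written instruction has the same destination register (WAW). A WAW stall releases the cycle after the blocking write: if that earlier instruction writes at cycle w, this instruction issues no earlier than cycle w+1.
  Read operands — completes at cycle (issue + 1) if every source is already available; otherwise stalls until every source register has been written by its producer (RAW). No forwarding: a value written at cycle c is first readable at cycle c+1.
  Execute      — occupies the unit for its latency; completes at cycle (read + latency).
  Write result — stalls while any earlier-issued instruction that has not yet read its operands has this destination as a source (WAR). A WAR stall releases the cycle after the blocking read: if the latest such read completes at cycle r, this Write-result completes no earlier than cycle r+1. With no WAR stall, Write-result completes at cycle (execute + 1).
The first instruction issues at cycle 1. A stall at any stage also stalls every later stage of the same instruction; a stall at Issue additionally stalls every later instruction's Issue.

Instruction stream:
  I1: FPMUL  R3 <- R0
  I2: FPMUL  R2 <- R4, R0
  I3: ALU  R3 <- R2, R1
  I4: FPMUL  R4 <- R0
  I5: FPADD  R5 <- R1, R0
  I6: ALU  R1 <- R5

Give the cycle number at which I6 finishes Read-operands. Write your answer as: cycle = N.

cycle = 24

[1] I1→FPMUL
[2] I1 RO
[7] I1 EX
[8] I1 WR R3
[9] I2→FPMUL
[10] I2 RO | I3→ALU
[15] I2 EX
[16] I2 WR R2
[17] I3 RO | I4→FPMUL
[18] I3 EX | I4 RO | I5→FPADD
[19] I3 WR R3 | I5 RO
[20] I6→ALU
[22] I5 EX
[23] I4 EX | I5 WR R5
[24] I4 WR R4 | I6 RO
[25] I6 EX
[26] I6 WR R1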